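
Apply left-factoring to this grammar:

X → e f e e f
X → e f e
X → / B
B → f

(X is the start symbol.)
Left-factoring transforms A → αβ₁ | αβ₂ into A → αA' and A' → β₁ | β₂
(α is the longest common prefix among the alternatives). Repeat until
no nonterminal has two alternatives with a common prefix.

Round 1: X has alternatives sharing prefix 'e f e'. Introduce X': X → e f e X'
  Add: X' → e f
  Add: X' → ε

No remaining common prefixes — done.

Resulting grammar:
X → e f e X'
X' → e f
X' → ε
X → / B
B → f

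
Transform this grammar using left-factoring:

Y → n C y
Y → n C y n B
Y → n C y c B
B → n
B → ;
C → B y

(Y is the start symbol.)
Y → n C y Y'
Y' → ε
Y' → n B
Y' → c B
B → n
B → ;
C → B y

Left-factoring transforms A → αβ₁ | αβ₂ into A → αA' and A' → β₁ | β₂
(α is the longest common prefix among the alternatives). Repeat until
no nonterminal has two alternatives with a common prefix.

Round 1: Y has alternatives sharing prefix 'n C y'. Introduce Y': Y → n C y Y'
  Add: Y' → ε
  Add: Y' → n B
  Add: Y' → c B

No remaining common prefixes — done.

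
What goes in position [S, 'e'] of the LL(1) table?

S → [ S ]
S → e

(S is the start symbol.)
To find M[S, 'e'], we find productions for S where 'e' is in the predict set (PREDICT(N → α) = (FIRST(α) \ {ε}) ∪ (FOLLOW(N) if α ⇒* ε)).

S → [ S ]: PREDICT = { '[' }
S → e: PREDICT = { 'e' }
  'e' is in predict set, so this production goes in M[S, 'e']

M[S, 'e'] = S → e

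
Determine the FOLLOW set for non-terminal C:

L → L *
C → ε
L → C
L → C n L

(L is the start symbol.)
To compute FOLLOW(C), find every occurrence of C on a right-hand side N → α C β: add FIRST(β) \ {ε}, and if β is empty or nullable also add FOLLOW(N). Iterate to a fixed point.

In L → C: C is at the end, add FOLLOW(L)
In L → C n L: C is followed by n L, add FIRST(n L) \ {ε} = { 'n' }

The FOLLOW sets referred to above (computed the same way, to a fixed point):
  FOLLOW(L) = { $, '*' }

Taking the union: FOLLOW(C) = { $, '*', 'n' }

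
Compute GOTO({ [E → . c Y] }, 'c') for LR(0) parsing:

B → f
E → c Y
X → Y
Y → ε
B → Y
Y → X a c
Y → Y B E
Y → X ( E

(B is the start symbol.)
GOTO(I, 'c') = CLOSURE({ [A → αX.β] : [A → α.Xβ] ∈ I, X = 'c' })

Items with dot before 'c', with the dot advanced:
  [E → . c Y] → [E → c . Y]
Closure of the advanced items:
  [E → c . Y] has the dot before Y: add [Y → .], [Y → . X a c], [Y → . Y B E], [Y → . X ( E]
  [Y → . X a c] has the dot before X: add [X → . Y]

GOTO = { [E → c . Y], [X → . Y], [Y → . X ( E], [Y → . X a c], [Y → . Y B E], [Y → .] }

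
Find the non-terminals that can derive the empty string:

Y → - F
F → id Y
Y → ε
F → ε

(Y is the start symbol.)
A non-terminal is nullable if it can derive ε (the empty string): either it has an ε-production, or it has a production whose right-hand side consists entirely of nullable non-terminals.

ε-productions: Y → ε, F → ε
So Y, F are immediately nullable.
Every non-terminal is now nullable.
Nullable = { 'F', 'Y' }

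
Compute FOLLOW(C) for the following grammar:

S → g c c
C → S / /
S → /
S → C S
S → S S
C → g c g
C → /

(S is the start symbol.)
To compute FOLLOW(C), find every occurrence of C on a right-hand side N → α C β: add FIRST(β) \ {ε}, and if β is empty or nullable also add FOLLOW(N). Iterate to a fixed point.

In S → C S: C is followed by S, add FIRST(S) \ {ε} = { '/', 'g' }

Taking the union: FOLLOW(C) = { '/', 'g' }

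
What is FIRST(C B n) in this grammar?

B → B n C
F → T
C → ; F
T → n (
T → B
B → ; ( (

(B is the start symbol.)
{ ';' }

FIRST sets of the non-terminals involved (from the grammar, by fixed-point iteration):
  FIRST(C) = { ';' }

To compute FIRST(C B n), process the symbols left to right:
Symbol C is a non-terminal. Add FIRST(C) \ {ε} = { ';' }
C is not nullable (ε ∉ FIRST(C)), so stop here.
FIRST(C B n) = { ';' }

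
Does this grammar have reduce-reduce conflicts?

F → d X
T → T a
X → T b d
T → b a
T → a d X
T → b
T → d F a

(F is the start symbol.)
No reduce-reduce conflicts

Augment with F' → F and build the canonical LR(0) collection (I0 = CLOSURE({[F' → . F]}), then GOTO on every symbol after a dot until no new states appear). It has 16 states:
  I0: { [F → . d X], [F' → . F] }  — shift
  I1: { [F' → F .] }  — accept
  I2: { [F → d . X], [T → . T a], [T → . a d X], [T → . b a], [T → . b], [T → . d F a], [X → . T b d] }  — shift
  I3: { [T → T . a], [X → T . b d] }  — shift
  I4: { [F → d X .] }  — reduce
  I5: { [T → a . d X] }  — shift
  I6: { [T → b . a], [T → b .] }  — shift, reduce
  I7: { [F → . d X], [T → d . F a] }  — shift
  I8: { [T → d F . a] }  — shift
  I9: { [T → d F a .] }  — reduce
  I10: { [T → b a .] }  — reduce
  I11: { [T → . T a], [T → . a d X], [T → . b a], [T → . b], [T → . d F a], [T → a d . X], [X → . T b d] }  — shift
  I12: { [T → a d X .] }  — reduce
  I13: { [T → T a .] }  — reduce
  I14: { [X → T b . d] }  — shift
  I15: { [X → T b d .] }  — reduce

No state contains more than one complete item.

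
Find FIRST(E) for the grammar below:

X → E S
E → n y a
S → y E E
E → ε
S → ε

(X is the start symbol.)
From E → n y a:
  - n is a terminal: add 'n' and stop
From E → ε:
  - ε-production, so ε ∈ FIRST(E)

Collecting: FIRST(E) = { 'n', ε }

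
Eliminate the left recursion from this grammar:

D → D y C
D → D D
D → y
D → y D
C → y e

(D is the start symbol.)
D → y D'
D → y D D'
D' → y C D'
D' → D D'
D' → ε
C → y e

D is directly left-recursive. The standard transformation for
  A → A α₁ | ... | A α_m | β₁ | ... | β_n
is
  A  → β₁ A' | ... | β_n A'
  A' → α₁ A' | ... | α_m A' | ε

D → y becomes D → y D'
D → y D becomes D → y D D'
D → D y C becomes D' → y C D'
D → D D becomes D' → D D'
Add D' → ε

Productions for other non-terminals are unchanged:
  C → y e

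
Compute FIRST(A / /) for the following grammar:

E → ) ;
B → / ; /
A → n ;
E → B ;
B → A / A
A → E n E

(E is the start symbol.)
FIRST sets of the non-terminals involved (from the grammar, by fixed-point iteration):
  FIRST(A) = { ')', '/', 'n' }

To compute FIRST(A / /), process the symbols left to right:
Symbol A is a non-terminal. Add FIRST(A) \ {ε} = { ')', '/', 'n' }
A is not nullable (ε ∉ FIRST(A)), so stop here.
FIRST(A / /) = { ')', '/', 'n' }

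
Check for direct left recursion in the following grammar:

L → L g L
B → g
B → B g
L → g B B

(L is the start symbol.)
L → L g L: LEFT RECURSIVE (starts with L)
B → g: starts with g
B → B g: LEFT RECURSIVE (starts with B)
L → g B B: starts with g

The grammar has direct left recursion on: L, B.

Answer: Yes, L, B are left-recursive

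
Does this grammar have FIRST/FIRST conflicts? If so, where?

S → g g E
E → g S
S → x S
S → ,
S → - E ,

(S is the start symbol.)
A FIRST/FIRST conflict occurs when two productions N → α and N → β for the same non-terminal have FIRST(α) ∩ FIRST(β) ≠ ∅ (with ε ∈ FIRST of a nullable right-hand side, so two nullable alternatives also conflict).

Productions for S:
  S → g g E: FIRST = { 'g' }
  S → x S: FIRST = { 'x' }
  S → ,: FIRST = { ',' }
  S → - E ,: FIRST = { '-' }
E has only one production, so no FIRST/FIRST conflict is possible there.

All alternatives of each non-terminal have pairwise disjoint FIRST sets.

Answer: No FIRST/FIRST conflicts.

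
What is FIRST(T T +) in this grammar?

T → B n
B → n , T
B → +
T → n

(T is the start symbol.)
{ '+', 'n' }

FIRST sets of the non-terminals involved (from the grammar, by fixed-point iteration):
  FIRST(T) = { '+', 'n' }

To compute FIRST(T T +), process the symbols left to right:
Symbol T is a non-terminal. Add FIRST(T) \ {ε} = { '+', 'n' }
T is not nullable (ε ∉ FIRST(T)), so stop here.
FIRST(T T +) = { '+', 'n' }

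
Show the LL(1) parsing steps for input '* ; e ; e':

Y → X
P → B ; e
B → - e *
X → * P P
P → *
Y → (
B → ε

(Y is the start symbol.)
LL(1) parsing maintains a stack (initially the start symbol over $) and the input. At each step: if the stack top is a terminal, match it against the current input token; if it is a non-terminal N, replace it with the RHS of M[N, lookahead] (the unique production whose predict set contains the lookahead).

Stack is shown with the top on the left.

Stack      Input        Action
------------------------------
Y $        * ; e ; e $  output Y → X
X $        * ; e ; e $  output X → * P P
* P P $    * ; e ; e $  match '*'
P P $      ; e ; e $    output P → B ; e
B ; e P $  ; e ; e $    output B → ε
; e P $    ; e ; e $    match ';'
e P $      e ; e $      match 'e'
P $        ; e $        output P → B ; e
B ; e $    ; e $        output B → ε
; e $      ; e $        match ';'
e $        e $          match 'e'
$          $            accept

The string is accepted.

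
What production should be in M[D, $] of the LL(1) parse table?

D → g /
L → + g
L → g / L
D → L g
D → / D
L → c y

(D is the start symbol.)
Empty (error entry)

To find M[D, $], we find productions for D where $ is in the predict set (PREDICT(N → α) = (FIRST(α) \ {ε}) ∪ (FOLLOW(N) if α ⇒* ε)).

Relevant sets:
  FIRST(L) = { '+', 'c', 'g' }

D → g /: PREDICT = { 'g' }
D → L g: PREDICT = { '+', 'c', 'g' }
D → / D: PREDICT = { '/' }

M[D, $] is empty (no production applies)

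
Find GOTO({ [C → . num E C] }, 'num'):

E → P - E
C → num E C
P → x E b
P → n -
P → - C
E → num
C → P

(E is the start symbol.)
GOTO(I, 'num') = CLOSURE({ [A → αX.β] : [A → α.Xβ] ∈ I, X = 'num' })

Items with dot before 'num', with the dot advanced:
  [C → . num E C] → [C → num . E C]
Closure of the advanced items:
  [C → num . E C] has the dot before E: add [E → . P - E], [E → . num]
  [E → . P - E] has the dot before P: add [P → . x E b], [P → . n -], [P → . - C]

GOTO = { [C → num . E C], [E → . P - E], [E → . num], [P → . - C], [P → . n -], [P → . x E b] }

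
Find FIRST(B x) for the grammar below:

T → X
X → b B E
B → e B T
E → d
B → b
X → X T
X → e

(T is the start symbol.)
{ 'b', 'e' }

FIRST sets of the non-terminals involved (from the grammar, by fixed-point iteration):
  FIRST(B) = { 'b', 'e' }

To compute FIRST(B x), process the symbols left to right:
Symbol B is a non-terminal. Add FIRST(B) \ {ε} = { 'b', 'e' }
B is not nullable (ε ∉ FIRST(B)), so stop here.
FIRST(B x) = { 'b', 'e' }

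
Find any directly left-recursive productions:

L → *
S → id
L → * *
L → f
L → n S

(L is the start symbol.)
L → *: starts with '*'
S → id: starts with id
L → * *: starts with '*'
L → f: starts with f
L → n S: starts with n

No direct left recursion found.

Answer: No direct left recursion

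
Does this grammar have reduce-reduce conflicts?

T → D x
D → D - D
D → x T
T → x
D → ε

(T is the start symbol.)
Yes — I3: [D → .] vs [T → x .]

A reduce-reduce conflict occurs when an LR(0) state has two complete items [A → α .] and [B → β .] — both call for a reduction, and with no lookahead the parser cannot choose between them.

Augment with T' → T and build the canonical LR(0) collection (I0 = CLOSURE({[T' → . T]}), then GOTO on every symbol after a dot until no new states appear). It has 9 states:
  I0: { [D → . D - D], [D → . x T], [D → .], [T → . D x], [T → . x], [T' → . T] }  — shift, reduce
  I1: { [D → D . - D], [T → D . x] }  — shift
  I2: { [T' → T .] }  — accept
  I3: { [D → . D - D], [D → . x T], [D → .], [D → x . T], [T → . D x], [T → . x], [T → x .] }  — shift, 2 reduces
  I4: { [D → x T .] }  — reduce
  I5: { [D → . D - D], [D → . x T], [D → .], [D → D - . D] }  — shift, reduce
  I6: { [T → D x .] }  — reduce
  I7: { [D → D - D .], [D → D . - D] }  — shift, reduce
  I8: { [D → . D - D], [D → . x T], [D → .], [D → x . T], [T → . D x], [T → . x] }  — shift, reduce

I3 contains complete items [D → .], [T → x .] — reduce-reduce conflict.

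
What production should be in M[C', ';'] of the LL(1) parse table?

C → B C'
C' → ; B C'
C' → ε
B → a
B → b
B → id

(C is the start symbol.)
To find M[C', ';'], we find productions for C' where ';' is in the predict set (PREDICT(N → α) = (FIRST(α) \ {ε}) ∪ (FOLLOW(N) if α ⇒* ε)).

Relevant sets:
  FOLLOW(C') = { $ }

C' → ; B C': PREDICT = { ';' }
  ';' is in predict set, so this production goes in M[C', ';']
C' → ε: PREDICT = { $ }

M[C', ';'] = C' → ; B C'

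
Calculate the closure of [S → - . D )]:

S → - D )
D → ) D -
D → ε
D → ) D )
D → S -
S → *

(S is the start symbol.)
{ [D → . ) D )], [D → . ) D -], [D → . S -], [D → .], [S → - . D )], [S → . *], [S → . - D )] }

To compute CLOSURE, for each item [A → α.Bβ] where B is a non-terminal, add [B → .γ] for all productions B → γ; repeat for the newly added items until nothing changes.

Start with: [S → - . D )]
  [S → - . D )] has the dot before D: add [D → . ) D -], [D → .], [D → . ) D )], [D → . S -]
  [D → . S -] has the dot before S: add [S → . - D )], [S → . *]
No further items can be added.

CLOSURE = { [D → . ) D )], [D → . ) D -], [D → . S -], [D → .], [S → - . D )], [S → . *], [S → . - D )] }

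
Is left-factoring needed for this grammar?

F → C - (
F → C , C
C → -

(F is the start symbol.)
Left-factoring is needed when two productions for the same non-terminal
share a common prefix on the right-hand side.

Productions for F:
  F → C - (
  F → C , C

Found common prefix 'C' in productions for F

Answer: Yes, F has productions with common prefix 'C'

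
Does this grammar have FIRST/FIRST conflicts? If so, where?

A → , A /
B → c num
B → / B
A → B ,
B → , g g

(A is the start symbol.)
Yes. A → ',' A '/' / A → B ',' on { ',' }

FIRST sets of the non-terminals at (or reachable through a nullable prefix from) the front of some alternative:
  FIRST(B) = { ',', '/', 'c' }

Productions for A:
  A → , A /: FIRST = { ',' }
  A → B ,: FIRST = { ',', '/', 'c' }
Productions for B:
  B → c num: FIRST = { 'c' }
  B → / B: FIRST = { '/' }
  B → , g g: FIRST = { ',' }

Conflict for A: A → , A / and A → B ,
  Overlap: { ',' }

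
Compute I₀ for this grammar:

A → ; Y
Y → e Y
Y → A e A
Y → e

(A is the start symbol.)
{ [A → . ; Y], [A' → . A] }

First, augment the grammar with A' → A
I₀ = CLOSURE({ [A' → . A] }):
  [A' → . A] has the dot before A: add [A → . ; Y]
No further items can be added.

I₀ = { [A → . ; Y], [A' → . A] }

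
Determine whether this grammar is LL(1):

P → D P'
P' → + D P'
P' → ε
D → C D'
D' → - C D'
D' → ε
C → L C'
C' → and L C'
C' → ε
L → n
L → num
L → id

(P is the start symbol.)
Yes, the grammar is LL(1).

Relevant sets:
  FOLLOW(P') = { $ }
  FOLLOW(D') = { $, '+' }
  FOLLOW(C') = { $, '+', '-' }

For P':
  PREDICT(P' → '+' D P') = { '+' }
  PREDICT(P' → ε) = { $ }
For D':
  PREDICT(D' → '-' C D') = { '-' }
  PREDICT(D' → ε) = { $, '+' }
For C':
  PREDICT(C' → and L C') = { 'and' }
  PREDICT(C' → ε) = { $, '+', '-' }
For L:
  PREDICT(L → n) = { 'n' }
  PREDICT(L → num) = { 'num' }
  PREDICT(L → id) = { 'id' }
P, D, C have a single production, so nothing to check there.

All predict sets are disjoint. The grammar IS LL(1).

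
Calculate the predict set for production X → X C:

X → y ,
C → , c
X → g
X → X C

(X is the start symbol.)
{ 'g', 'y' }

PREDICT(X → X C) = (FIRST(RHS) \ {ε}) ∪ (FOLLOW(X) if ε ∈ FIRST(RHS), i.e. RHS ⇒* ε)
FIRST(X) = { 'g', 'y' }
FIRST(X C) = { 'g', 'y' }
ε ∉ FIRST(X C), so FOLLOW(X) is not added.
PREDICT(X → X C) = { 'g', 'y' }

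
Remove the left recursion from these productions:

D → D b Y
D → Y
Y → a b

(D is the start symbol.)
D → Y D'
D' → b Y D'
D' → ε
Y → a b

D is directly left-recursive. The standard transformation for
  A → A α₁ | ... | A α_m | β₁ | ... | β_n
is
  A  → β₁ A' | ... | β_n A'
  A' → α₁ A' | ... | α_m A' | ε

D → Y becomes D → Y D'
D → D b Y becomes D' → b Y D'
Add D' → ε

Productions for other non-terminals are unchanged:
  Y → a b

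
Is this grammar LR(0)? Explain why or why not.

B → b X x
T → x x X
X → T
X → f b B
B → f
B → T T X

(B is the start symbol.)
Yes, the grammar is LR(0)

A grammar is LR(0) if no state in the canonical LR(0) collection has:
  - both a shift item (dot before a terminal) and a complete item (shift-reduce conflict), or
  - two or more complete items (reduce-reduce conflict; the accept item [B' → B .] counts as a complete item here).

Augment with B' → B and build the canonical LR(0) collection (I0 = CLOSURE({[B' → . B]}), then GOTO on every symbol after a dot until no new states appear). It has 16 states:
  I0: { [B → . T T X], [B → . b X x], [B → . f], [B' → . B], [T → . x x X] }  — shift
  I1: { [B' → B .] }  — accept
  I2: { [B → T . T X], [T → . x x X] }  — shift
  I3: { [B → b . X x], [T → . x x X], [X → . T], [X → . f b B] }  — shift
  I4: { [B → f .] }  — reduce
  I5: { [T → x . x X] }  — shift
  I6: { [T → . x x X], [T → x x . X], [X → . T], [X → . f b B] }  — shift
  I7: { [X → T .] }  — reduce
  I8: { [T → x x X .] }  — reduce
  I9: { [X → f . b B] }  — shift
  I10: { [B → . T T X], [B → . b X x], [B → . f], [T → . x x X], [X → f b . B] }  — shift
  I11: { [X → f b B .] }  — reduce
  I12: { [B → b X . x] }  — shift
  I13: { [B → b X x .] }  — reduce
  I14: { [B → T T . X], [T → . x x X], [X → . T], [X → . f b B] }  — shift
  I15: { [B → T T X .] }  — reduce

Every state is either a pure shift/goto state or contains exactly one complete item and nothing to shift — no conflicts. The grammar is LR(0).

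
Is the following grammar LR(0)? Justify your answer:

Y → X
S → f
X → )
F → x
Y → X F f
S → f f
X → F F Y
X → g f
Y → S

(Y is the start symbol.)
No. Shift-reduce conflict between [Y → X .] and [F → . x]

A grammar is LR(0) if no state in the canonical LR(0) collection has:
  - both a shift item (dot before a terminal) and a complete item (shift-reduce conflict), or
  - two or more complete items (reduce-reduce conflict; the accept item [Y' → Y .] counts as a complete item here).

Augment with Y' → Y and build the canonical LR(0) collection (I0 = CLOSURE({[Y' → . Y]}), then GOTO on every symbol after a dot until no new states appear). It has 15 states:
  I0: { [F → . x], [S → . f f], [S → . f], [X → . )], [X → . F F Y], [X → . g f], [Y → . S], [Y → . X F f], [Y → . X], [Y' → . Y] }  — shift
  I1: { [X → ) .] }  — reduce
  I2: { [F → . x], [X → F . F Y] }  — shift
  I3: { [Y → S .] }  — reduce
  I4: { [F → . x], [Y → X . F f], [Y → X .] }  — shift, reduce
  I5: { [Y' → Y .] }  — accept
  I6: { [S → f . f], [S → f .] }  — shift, reduce
  I7: { [X → g . f] }  — shift
  I8: { [F → x .] }  — reduce
  I9: { [X → g f .] }  — reduce
  I10: { [S → f f .] }  — reduce
  I11: { [Y → X F . f] }  — shift
  I12: { [Y → X F f .] }  — reduce
  I13: { [F → . x], [S → . f f], [S → . f], [X → . )], [X → . F F Y], [X → . g f], [X → F F . Y], [Y → . S], [Y → . X F f], [Y → . X] }  — shift
  I14: { [X → F F Y .] }  — reduce

Conflict in state I4:
  Shift-reduce conflict between [Y → X .] and [F → . x]
So the grammar is NOT LR(0).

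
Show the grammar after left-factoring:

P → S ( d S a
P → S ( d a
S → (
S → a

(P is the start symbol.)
Left-factoring transforms A → αβ₁ | αβ₂ into A → αA' and A' → β₁ | β₂
(α is the longest common prefix among the alternatives). Repeat until
no nonterminal has two alternatives with a common prefix.

Round 1: P has alternatives sharing prefix 'S ( d'. Introduce P': P → S ( d P'
  Add: P' → S a
  Add: P' → a

No remaining common prefixes — done.

Resulting grammar:
P → S ( d P'
P' → S a
P' → a
S → (
S → a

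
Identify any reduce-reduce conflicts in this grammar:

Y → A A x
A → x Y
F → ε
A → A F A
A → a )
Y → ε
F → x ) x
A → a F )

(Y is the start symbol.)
A reduce-reduce conflict occurs when an LR(0) state has two complete items [A → α .] and [B → β .] — both call for a reduction, and with no lookahead the parser cannot choose between them.

Augment with Y' → Y and build the canonical LR(0) collection (I0 = CLOSURE({[Y' → . Y]}), then GOTO on every symbol after a dot until no new states appear). It has 17 states:
  I0: { [A → . A F A], [A → . a )], [A → . a F )], [A → . x Y], [Y → . A A x], [Y → .], [Y' → . Y] }  — shift, reduce
  I1: { [A → . A F A], [A → . a )], [A → . a F )], [A → . x Y], [A → A . F A], [F → . x ) x], [F → .], [Y → A . A x] }  — shift, reduce
  I2: { [Y' → Y .] }  — accept
  I3: { [A → a . )], [A → a . F )], [F → . x ) x], [F → .] }  — shift, reduce
  I4: { [A → . A F A], [A → . a )], [A → . a F )], [A → . x Y], [A → x . Y], [Y → . A A x], [Y → .] }  — shift, reduce
  I5: { [A → x Y .] }  — reduce
  I6: { [A → a ) .] }  — reduce
  I7: { [A → a F . )] }  — shift
  I8: { [F → x . ) x] }  — shift
  I9: { [F → x ) . x] }  — shift
  I10: { [F → x ) x .] }  — reduce
  I11: { [A → a F ) .] }  — reduce
  I12: { [A → A . F A], [F → . x ) x], [F → .], [Y → A A . x] }  — shift, reduce
  I13: { [A → . A F A], [A → . a )], [A → . a F )], [A → . x Y], [A → A F . A] }  — shift
  I14: { [A → . A F A], [A → . a )], [A → . a F )], [A → . x Y], [A → x . Y], [F → x . ) x], [Y → . A A x], [Y → .] }  — shift, reduce
  I15: { [A → A . F A], [A → A F A .], [F → . x ) x], [F → .] }  — shift, 2 reduces
  I16: { [F → x . ) x], [Y → A A x .] }  — shift, reduce

I15 contains complete items [A → A F A .], [F → .] — reduce-reduce conflict.

Answer: Yes — I15: [A → A F A .] vs [F → .]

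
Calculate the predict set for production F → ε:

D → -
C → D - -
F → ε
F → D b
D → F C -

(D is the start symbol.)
{ '-' }

PREDICT(F → ε) = (FIRST(RHS) \ {ε}) ∪ (FOLLOW(F) if ε ∈ FIRST(RHS), i.e. RHS ⇒* ε)
The right-hand side is ε (FIRST(ε) = { ε }), so the predict set is FOLLOW(F) = { '-' }
PREDICT(F → ε) = { '-' }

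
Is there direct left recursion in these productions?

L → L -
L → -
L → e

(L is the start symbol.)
L → L -: LEFT RECURSIVE (starts with L)
L → -: starts with '-'
L → e: starts with e

The grammar has direct left recursion on: L.

Answer: Yes, L is left-recursive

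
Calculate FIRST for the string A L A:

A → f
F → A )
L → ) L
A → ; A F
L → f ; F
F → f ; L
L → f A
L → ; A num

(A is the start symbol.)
{ ';', 'f' }

FIRST sets of the non-terminals involved (from the grammar, by fixed-point iteration):
  FIRST(A) = { ';', 'f' }

To compute FIRST(A L A), process the symbols left to right:
Symbol A is a non-terminal. Add FIRST(A) \ {ε} = { ';', 'f' }
A is not nullable (ε ∉ FIRST(A)), so stop here.
FIRST(A L A) = { ';', 'f' }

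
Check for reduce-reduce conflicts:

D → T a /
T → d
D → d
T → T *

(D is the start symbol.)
A reduce-reduce conflict occurs when an LR(0) state has two complete items [A → α .] and [B → β .] — both call for a reduction, and with no lookahead the parser cannot choose between them.

Augment with D' → D and build the canonical LR(0) collection (I0 = CLOSURE({[D' → . D]}), then GOTO on every symbol after a dot until no new states appear). It has 7 states:
  I0: { [D → . T a /], [D → . d], [D' → . D], [T → . T *], [T → . d] }  — shift
  I1: { [D' → D .] }  — accept
  I2: { [D → T . a /], [T → T . *] }  — shift
  I3: { [D → d .], [T → d .] }  — 2 reduces
  I4: { [T → T * .] }  — reduce
  I5: { [D → T a . /] }  — shift
  I6: { [D → T a / .] }  — reduce

I3 contains complete items [D → d .], [T → d .] — reduce-reduce conflict.

Answer: Yes — I3: [D → d .] vs [T → d .]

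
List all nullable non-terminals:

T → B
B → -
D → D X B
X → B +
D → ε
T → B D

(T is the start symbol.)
{ 'D' }

A non-terminal is nullable if it can derive ε (the empty string): either it has an ε-production, or it has a production whose right-hand side consists entirely of nullable non-terminals.

ε-productions: D → ε
So D is immediately nullable.
No further non-terminal can be added: every production for the remaining non-terminals contains a terminal or a non-nullable non-terminal.
Nullable = { 'D' }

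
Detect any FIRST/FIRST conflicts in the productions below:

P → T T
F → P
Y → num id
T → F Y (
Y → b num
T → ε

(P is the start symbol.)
A FIRST/FIRST conflict occurs when two productions N → α and N → β for the same non-terminal have FIRST(α) ∩ FIRST(β) ≠ ∅ (with ε ∈ FIRST of a nullable right-hand side, so two nullable alternatives also conflict).

FIRST sets of the non-terminals at (or reachable through a nullable prefix from) the front of some alternative:
  FIRST(F) = { 'b', 'num', ε }
  FIRST(Y) = { 'b', 'num' }

Productions for Y:
  Y → num id: FIRST = { 'num' }
  Y → b num: FIRST = { 'b' }
Productions for T:
  T → F Y (: FIRST = { 'b', 'num' }
  T → ε: FIRST = { ε }
P, F have only one production, so no FIRST/FIRST conflict is possible there.

All alternatives of each non-terminal have pairwise disjoint FIRST sets.

Answer: No FIRST/FIRST conflicts.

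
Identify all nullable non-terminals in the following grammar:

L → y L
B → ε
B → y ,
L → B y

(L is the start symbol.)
A non-terminal is nullable if it can derive ε (the empty string): either it has an ε-production, or it has a production whose right-hand side consists entirely of nullable non-terminals.

ε-productions: B → ε
So B is immediately nullable.
No further non-terminal can be added: every production for the remaining non-terminals contains a terminal or a non-nullable non-terminal.
Nullable = { 'B' }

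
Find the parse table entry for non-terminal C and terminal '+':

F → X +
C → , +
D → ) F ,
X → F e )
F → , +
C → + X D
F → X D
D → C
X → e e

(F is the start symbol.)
C → + X D

To find M[C, '+'], we find productions for C where '+' is in the predict set (PREDICT(N → α) = (FIRST(α) \ {ε}) ∪ (FOLLOW(N) if α ⇒* ε)).

C → , +: PREDICT = { ',' }
C → + X D: PREDICT = { '+' }
  '+' is in predict set, so this production goes in M[C, '+']

M[C, '+'] = C → + X D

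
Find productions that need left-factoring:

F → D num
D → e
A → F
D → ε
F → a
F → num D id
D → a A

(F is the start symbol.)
No, left-factoring is not needed

Left-factoring is needed when two productions for the same non-terminal
share a common prefix on the right-hand side.

Productions for F:
  F → D num
  F → a
  F → num D id
Productions for D:
  D → e
  D → ε
  D → a A

No common prefixes found.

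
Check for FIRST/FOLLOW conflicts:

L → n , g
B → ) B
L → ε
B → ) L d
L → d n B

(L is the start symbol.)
Yes. L → d n B with FOLLOW(L) on { 'd' }

A FIRST/FOLLOW conflict occurs when a non-terminal N has a nullable alternative N → β (β ⇒* ε) and another alternative N → α with FIRST(α) ∩ FOLLOW(N) ≠ ∅: on such a lookahead the parser cannot decide between expanding α and letting N vanish via β.

Nullable non-terminals: L.

L: nullable alternative(s) L → ε; FOLLOW(L) = { $, 'd' }
  L → n , g: FIRST \ {ε} = { 'n' } — disjoint from FOLLOW(L)
  L → ε: FIRST \ {ε} = { } — this is the only nullable alternative, skip
  L → d n B: FIRST \ {ε} = { 'd' } — overlaps FOLLOW(L) on { 'd' }: CONFLICT

B has no nullable alternative, so no FIRST/FOLLOW check is needed there.

So the grammar has 1 FIRST/FOLLOW conflict (marked CONFLICT above).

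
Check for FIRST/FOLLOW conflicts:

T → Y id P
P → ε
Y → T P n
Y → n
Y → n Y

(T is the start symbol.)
A FIRST/FOLLOW conflict occurs when a non-terminal N has a nullable alternative N → β (β ⇒* ε) and another alternative N → α with FIRST(α) ∩ FOLLOW(N) ≠ ∅: on such a lookahead the parser cannot decide between expanding α and letting N vanish via β.

Nullable non-terminals: P.
P has a nullable alternative but only one production, so nothing to check.

T, Y have no nullable alternative, so no FIRST/FOLLOW check is needed there.

No FIRST/FOLLOW conflicts found.

Answer: No FIRST/FOLLOW conflicts.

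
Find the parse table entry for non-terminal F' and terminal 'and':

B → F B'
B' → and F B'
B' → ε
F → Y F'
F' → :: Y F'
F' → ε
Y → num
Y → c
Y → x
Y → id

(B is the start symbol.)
F' → ε

To find M[F', 'and'], we find productions for F' where 'and' is in the predict set (PREDICT(N → α) = (FIRST(α) \ {ε}) ∪ (FOLLOW(N) if α ⇒* ε)).

Relevant sets:
  FOLLOW(F') = { $, 'and' }

F' → :: Y F': PREDICT = { '::' }
F' → ε: PREDICT = { $, 'and' }
  'and' is in predict set, so this production goes in M[F', 'and']

M[F', 'and'] = F' → ε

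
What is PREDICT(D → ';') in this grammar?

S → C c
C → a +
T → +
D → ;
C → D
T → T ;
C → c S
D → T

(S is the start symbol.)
{ ';' }

PREDICT(D → ';') = (FIRST(RHS) \ {ε}) ∪ (FOLLOW(D) if ε ∈ FIRST(RHS), i.e. RHS ⇒* ε)
FIRST(';') = { ';' }
ε ∉ FIRST(';'), so FOLLOW(D) is not added.
PREDICT(D → ';') = { ';' }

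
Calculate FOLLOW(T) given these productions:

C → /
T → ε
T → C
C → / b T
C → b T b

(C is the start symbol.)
{ $, 'b' }

To compute FOLLOW(T), find every occurrence of T on a right-hand side N → α T β: add FIRST(β) \ {ε}, and if β is empty or nullable also add FOLLOW(N). Iterate to a fixed point.

In C → / b T: T is at the end, add FOLLOW(C)
In C → b T b: T is followed by b, add FIRST(b) \ {ε} = { 'b' }

The FOLLOW sets referred to above (computed the same way, to a fixed point):
  FOLLOW(C) = { $, 'b' }

Taking the union: FOLLOW(T) = { $, 'b' }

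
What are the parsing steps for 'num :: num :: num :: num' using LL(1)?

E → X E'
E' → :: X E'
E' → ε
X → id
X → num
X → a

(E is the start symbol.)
LL(1) parsing maintains a stack (initially the start symbol over $) and the input. At each step: if the stack top is a terminal, match it against the current input token; if it is a non-terminal N, replace it with the RHS of M[N, lookahead] (the unique production whose predict set contains the lookahead).

Stack is shown with the top on the left.

Stack      Input                       Action
---------------------------------------------
E $        num :: num :: num :: num $  output E → X E'
X E' $     num :: num :: num :: num $  output X → num
num E' $   num :: num :: num :: num $  match 'num'
E' $       :: num :: num :: num $      output E' → :: X E'
:: X E' $  :: num :: num :: num $      match '::'
X E' $     num :: num :: num $         output X → num
num E' $   num :: num :: num $         match 'num'
E' $       :: num :: num $             output E' → :: X E'
:: X E' $  :: num :: num $             match '::'
X E' $     num :: num $                output X → num
num E' $   num :: num $                match 'num'
E' $       :: num $                    output E' → :: X E'
:: X E' $  :: num $                    match '::'
X E' $     num $                       output X → num
num E' $   num $                       match 'num'
E' $       $                           output E' → ε
$          $                           accept

The string is accepted.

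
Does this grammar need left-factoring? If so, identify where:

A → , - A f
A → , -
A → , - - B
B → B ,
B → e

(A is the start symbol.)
Yes, A has productions with common prefix ', -'

Left-factoring is needed when two productions for the same non-terminal
share a common prefix on the right-hand side.

Productions for A:
  A → , - A f
  A → , -
  A → , - - B
Productions for B:
  B → B ,
  B → e

Found common prefix ', -' in productions for A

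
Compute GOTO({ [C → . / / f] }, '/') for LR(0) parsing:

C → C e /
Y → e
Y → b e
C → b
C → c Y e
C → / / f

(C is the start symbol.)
{ [C → / . / f] }

GOTO(I, '/') = CLOSURE({ [A → αX.β] : [A → α.Xβ] ∈ I, X = '/' })

Items with dot before '/', with the dot advanced:
  [C → . / / f] → [C → / . / f]
Closure adds nothing (no advanced item has the dot before a non-terminal).

GOTO = { [C → / . / f] }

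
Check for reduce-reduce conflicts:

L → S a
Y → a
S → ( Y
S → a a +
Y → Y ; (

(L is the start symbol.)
No reduce-reduce conflicts

A reduce-reduce conflict occurs when an LR(0) state has two complete items [A → α .] and [B → β .] — both call for a reduction, and with no lookahead the parser cannot choose between them.

Augment with L' → L and build the canonical LR(0) collection (I0 = CLOSURE({[L' → . L]}), then GOTO on every symbol after a dot until no new states appear). It has 12 states:
  I0: { [L → . S a], [L' → . L], [S → . ( Y], [S → . a a +] }  — shift
  I1: { [S → ( . Y], [Y → . Y ; (], [Y → . a] }  — shift
  I2: { [L' → L .] }  — accept
  I3: { [L → S . a] }  — shift
  I4: { [S → a . a +] }  — shift
  I5: { [S → a a . +] }  — shift
  I6: { [S → a a + .] }  — reduce
  I7: { [L → S a .] }  — reduce
  I8: { [S → ( Y .], [Y → Y . ; (] }  — shift, reduce
  I9: { [Y → a .] }  — reduce
  I10: { [Y → Y ; . (] }  — shift
  I11: { [Y → Y ; ( .] }  — reduce

No state contains more than one complete item.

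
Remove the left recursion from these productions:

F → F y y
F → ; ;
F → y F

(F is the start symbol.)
F → ; ; F'
F → y F F'
F' → y y F'
F' → ε

F is directly left-recursive. The standard transformation for
  A → A α₁ | ... | A α_m | β₁ | ... | β_n
is
  A  → β₁ A' | ... | β_n A'
  A' → α₁ A' | ... | α_m A' | ε

F → ; ; becomes F → ; ; F'
F → y F becomes F → y F F'
F → F y y becomes F' → y y F'
Add F' → ε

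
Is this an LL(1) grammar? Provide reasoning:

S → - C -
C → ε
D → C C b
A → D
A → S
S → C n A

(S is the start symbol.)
A grammar is LL(1) if for each non-terminal N with multiple productions, the predict sets of those productions are pairwise disjoint, where PREDICT(N → α) = (FIRST(α) \ {ε}) ∪ (FOLLOW(N) if α ⇒* ε).

Relevant sets:
  FIRST(C) = { ε }
  FIRST(D) = { 'b' }
  FIRST(S) = { '-', 'n' }

For S:
  PREDICT(S → '-' C '-') = { '-' }
  PREDICT(S → C n A) = { 'n' }
For A:
  PREDICT(A → D) = { 'b' }
  PREDICT(A → S) = { '-', 'n' }
C, D have a single production, so nothing to check there.

All predict sets are disjoint. The grammar IS LL(1).

Answer: Yes, the grammar is LL(1).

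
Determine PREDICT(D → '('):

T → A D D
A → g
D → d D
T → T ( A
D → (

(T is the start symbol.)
{ '(' }

PREDICT(D → '(') = (FIRST(RHS) \ {ε}) ∪ (FOLLOW(D) if ε ∈ FIRST(RHS), i.e. RHS ⇒* ε)
FIRST('(') = { '(' }
ε ∉ FIRST('('), so FOLLOW(D) is not added.
PREDICT(D → '(') = { '(' }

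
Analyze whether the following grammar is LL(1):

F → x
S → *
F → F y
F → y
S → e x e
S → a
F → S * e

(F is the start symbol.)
A grammar is LL(1) if for each non-terminal N with multiple productions, the predict sets of those productions are pairwise disjoint, where PREDICT(N → α) = (FIRST(α) \ {ε}) ∪ (FOLLOW(N) if α ⇒* ε).

Relevant sets:
  FIRST(F) = { '*', 'a', 'e', 'x', 'y' }
  FIRST(S) = { '*', 'a', 'e' }

For F:
  PREDICT(F → x) = { 'x' }
  PREDICT(F → F y) = { '*', 'a', 'e', 'x', 'y' }
  PREDICT(F → y) = { 'y' }
  PREDICT(F → S '*' e) = { '*', 'a', 'e' }
For S:
  PREDICT(S → '*') = { '*' }
  PREDICT(S → e x e) = { 'e' }
  PREDICT(S → a) = { 'a' }

Conflict found: Predict set conflict for F: { 'x' }
The grammar is NOT LL(1).

Answer: No. Predict set conflict for F: { 'x' }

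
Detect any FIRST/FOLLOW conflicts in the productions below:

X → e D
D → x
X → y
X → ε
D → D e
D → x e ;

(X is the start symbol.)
Nullable non-terminals: X.

X: nullable alternative(s) X → ε; FOLLOW(X) = { $ }
  X → e D: FIRST \ {ε} = { 'e' } — disjoint from FOLLOW(X)
  X → y: FIRST \ {ε} = { 'y' } — disjoint from FOLLOW(X)
  X → ε: FIRST \ {ε} = { } — this is the only nullable alternative, skip

D has no nullable alternative, so no FIRST/FOLLOW check is needed there.

No FIRST/FOLLOW conflicts found.

Answer: No FIRST/FOLLOW conflicts.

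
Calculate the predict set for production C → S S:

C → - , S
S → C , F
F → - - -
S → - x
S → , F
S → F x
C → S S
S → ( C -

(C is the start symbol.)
{ '(', ',', '-' }

PREDICT(C → S S) = (FIRST(RHS) \ {ε}) ∪ (FOLLOW(C) if ε ∈ FIRST(RHS), i.e. RHS ⇒* ε)
FIRST(S) = { '(', ',', '-' }
FIRST(S S) = { '(', ',', '-' }
ε ∉ FIRST(S S), so FOLLOW(C) is not added.
PREDICT(C → S S) = { '(', ',', '-' }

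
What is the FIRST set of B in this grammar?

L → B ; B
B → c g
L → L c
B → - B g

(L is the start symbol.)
To compute FIRST(B), examine every production with B on the left-hand side, reading each right-hand side left to right until a non-nullable symbol is reached.

From B → c g:
  - c is a terminal: add 'c' and stop
From B → - B g:
  - '-' is a terminal: add '-' and stop

Collecting: FIRST(B) = { '-', 'c' }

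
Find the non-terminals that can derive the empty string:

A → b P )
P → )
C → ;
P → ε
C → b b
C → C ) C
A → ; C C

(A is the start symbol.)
A non-terminal is nullable if it can derive ε (the empty string): either it has an ε-production, or it has a production whose right-hand side consists entirely of nullable non-terminals.

ε-productions: P → ε
So P is immediately nullable.
No further non-terminal can be added: every production for the remaining non-terminals contains a terminal or a non-nullable non-terminal.
Nullable = { 'P' }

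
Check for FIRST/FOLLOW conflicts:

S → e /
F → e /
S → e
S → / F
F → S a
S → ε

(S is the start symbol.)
Nullable non-terminals: S.

S: nullable alternative(s) S → ε; FOLLOW(S) = { $, 'a' }
  S → e /: FIRST \ {ε} = { 'e' } — disjoint from FOLLOW(S)
  S → e: FIRST \ {ε} = { 'e' } — disjoint from FOLLOW(S)
  S → / F: FIRST \ {ε} = { '/' } — disjoint from FOLLOW(S)
  S → ε: FIRST \ {ε} = { } — this is the only nullable alternative, skip

F has no nullable alternative, so no FIRST/FOLLOW check is needed there.

No FIRST/FOLLOW conflicts found.

Answer: No FIRST/FOLLOW conflicts.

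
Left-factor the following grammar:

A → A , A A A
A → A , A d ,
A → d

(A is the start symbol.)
A → A , A A'
A' → A A
A' → d ,
A → d

Left-factoring transforms A → αβ₁ | αβ₂ into A → αA' and A' → β₁ | β₂
(α is the longest common prefix among the alternatives). Repeat until
no nonterminal has two alternatives with a common prefix.

Round 1: A has alternatives sharing prefix 'A , A'. Introduce A': A → A , A A'
  Add: A' → A A
  Add: A' → d ,

No remaining common prefixes — done.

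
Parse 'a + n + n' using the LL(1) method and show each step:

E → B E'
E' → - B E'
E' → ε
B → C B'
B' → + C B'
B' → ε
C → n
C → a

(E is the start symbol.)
Stack is shown with the top on the left.

Stack        Input        Action
--------------------------------
E $          a + n + n $  output E → B E'
B E' $       a + n + n $  output B → C B'
C B' E' $    a + n + n $  output C → a
a B' E' $    a + n + n $  match 'a'
B' E' $      + n + n $    output B' → + C B'
+ C B' E' $  + n + n $    match '+'
C B' E' $    n + n $      output C → n
n B' E' $    n + n $      match 'n'
B' E' $      + n $        output B' → + C B'
+ C B' E' $  + n $        match '+'
C B' E' $    n $          output C → n
n B' E' $    n $          match 'n'
B' E' $      $            output B' → ε
E' $         $            output E' → ε
$            $            accept

The string is accepted.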